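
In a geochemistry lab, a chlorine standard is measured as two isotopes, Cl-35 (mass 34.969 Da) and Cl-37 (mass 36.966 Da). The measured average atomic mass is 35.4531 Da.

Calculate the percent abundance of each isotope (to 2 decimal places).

Cl-35: 75.76%, Cl-37: 24.24%

With x = fraction of Cl-35 (so Cl-37 is 1 − x):
34.969·x + 36.966·(1 − x) = 35.4531
(34.969 − 36.966)·x = 35.4531 − 36.966
x = -1.5129 / -1.997 = 0.75759 → 75.76% Cl-35, 24.24% Cl-37.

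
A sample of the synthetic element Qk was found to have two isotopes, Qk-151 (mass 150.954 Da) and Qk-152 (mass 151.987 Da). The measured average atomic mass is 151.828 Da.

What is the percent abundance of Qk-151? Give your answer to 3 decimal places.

With x = fraction of Qk-151 (so Qk-152 is 1 − x):
150.954·x + 151.987·(1 − x) = 151.828
(150.954 − 151.987)·x = 151.828 − 151.987
x = -0.159 / -1.033 = 0.15392 → 15.392% Qk-151, 84.608% Qk-152.

15.392%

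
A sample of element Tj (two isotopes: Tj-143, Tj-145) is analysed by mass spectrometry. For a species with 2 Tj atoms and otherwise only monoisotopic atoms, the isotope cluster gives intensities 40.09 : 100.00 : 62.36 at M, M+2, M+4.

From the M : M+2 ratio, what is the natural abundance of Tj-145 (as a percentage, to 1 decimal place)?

55.5%

If p is the fraction of Tj that is Tj-143, then I(M+2)/I(M) = [C(2,1)·p^1·(1−p)] / p^2 = 2·(1−p)/p = 100.00/40.09 = 2.4944
(1−p)/p = 2.4944/2 = 1.2472  ⇒  p = 1/(1 + 1.2472) = 0.4450
Tj-143: 44.5%, Tj-145: 55.5%.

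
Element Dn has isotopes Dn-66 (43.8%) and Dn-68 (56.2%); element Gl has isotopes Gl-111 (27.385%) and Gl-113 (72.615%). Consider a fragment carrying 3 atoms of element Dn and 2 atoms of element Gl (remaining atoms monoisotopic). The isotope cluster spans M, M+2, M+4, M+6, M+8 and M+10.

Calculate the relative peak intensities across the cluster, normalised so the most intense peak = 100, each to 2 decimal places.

Element Dn pattern (n=3): 0.08402767 : 0.32344898 : 0.41501902 : 0.17750433
Element Gl pattern (n=2): 0.07499382 : 0.39771236 : 0.52729382
Convolve the two distributions (both contribute in 2-u steps):
  M: 0.08402767×0.07499382 = 0.006302
  M+2: 0.08402767×0.39771236 + 0.32344898×0.07499382 = 0.057676
  M+4: 0.08402767×0.52729382 + 0.32344898×0.39771236 + 0.41501902×0.07499382 = 0.204071
  M+6: 0.32344898×0.52729382 + 0.41501902×0.39771236 + 0.17750433×0.07499382 = 0.348923
  M+8: 0.41501902×0.52729382 + 0.17750433×0.39771236 = 0.289433
  M+10: 0.17750433×0.52729382 = 0.093597
Scale to base peak (0.348923) = 100: 1.81 : 16.53 : 58.49 : 100.00 : 82.95 : 26.82

1.81 : 16.53 : 58.49 : 100.00 : 82.95 : 26.82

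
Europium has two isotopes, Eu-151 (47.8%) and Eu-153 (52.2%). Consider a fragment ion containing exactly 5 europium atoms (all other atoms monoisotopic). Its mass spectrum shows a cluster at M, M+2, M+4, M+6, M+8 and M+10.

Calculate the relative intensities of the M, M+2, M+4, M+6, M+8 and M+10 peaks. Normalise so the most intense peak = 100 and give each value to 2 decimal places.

7.68 : 41.93 : 91.57 : 100.00 : 54.60 : 11.93

Each Eu atom is independently Eu-151 (p = 0.478) or Eu-153 (q = 0.522); the cluster is the binomial expansion (p + q)^5.
P(M) = 0.478^5 = 0.024954
P(M+2) = 5 × 0.478^4 × 0.522^1 = 0.136255
P(M+4) = 10 × 0.478^3 × 0.522^2 = 0.297594
P(M+6) = 10 × 0.478^2 × 0.522^3 = 0.324988
P(M+8) = 5 × 0.478^1 × 0.522^4 = 0.177452
P(M+10) = 0.522^5 = 0.038757
The M+6 peak is largest (0.324988); scaling to 100 gives 7.68 : 41.93 : 91.57 : 100.00 : 54.60 : 11.93.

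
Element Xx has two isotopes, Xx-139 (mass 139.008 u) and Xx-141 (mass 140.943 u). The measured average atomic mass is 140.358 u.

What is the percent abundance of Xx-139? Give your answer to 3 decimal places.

Writing the weighted mean with unknown fraction x of Xx-139:
139.008·x + 140.943·(1 − x) = 140.358
(139.008 − 140.943)·x = 140.358 − 140.943
x = -0.585 / -1.935 = 0.30233 → 30.233% Xx-139, 69.767% Xx-141.

30.233%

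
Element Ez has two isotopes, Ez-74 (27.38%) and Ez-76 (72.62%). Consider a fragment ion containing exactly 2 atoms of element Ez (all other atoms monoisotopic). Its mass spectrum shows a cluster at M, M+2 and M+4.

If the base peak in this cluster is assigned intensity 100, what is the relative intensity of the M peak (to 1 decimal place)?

14.2

Binomial terms of (0.2738 + 0.7262)^2: M 0.0750, M+2 0.3977, M+4 0.5274 → M+4 is the base peak.
P(M+4) = C(2,2) × 0.2738^0 × 0.7262^2 = 1 × 1.0000 × 0.52736644 = 0.527366 (base)
P(M) = C(2,0) × 0.2738^2 × 0.7262^0 = 1 × 0.07496644 × 1.0000 = 0.074966
Relative intensity = 0.074966 / 0.527366 × 100 = 14.2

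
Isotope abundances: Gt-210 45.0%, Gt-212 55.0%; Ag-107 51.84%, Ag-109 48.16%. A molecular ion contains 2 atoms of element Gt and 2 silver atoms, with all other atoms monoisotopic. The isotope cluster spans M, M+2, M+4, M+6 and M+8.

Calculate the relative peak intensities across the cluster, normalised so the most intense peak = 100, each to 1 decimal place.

Element Gt pattern (n=2): 0.2025 : 0.4950 : 0.3025
Silver pattern (n=2): 0.26873856 : 0.49932288 : 0.23193856
Convolve the two distributions (both contribute in 2-u steps):
  M: 0.2025×0.26873856 = 0.054420
  M+2: 0.2025×0.49932288 + 0.4950×0.26873856 = 0.234138
  M+4: 0.2025×0.23193856 + 0.4950×0.49932288 + 0.3025×0.26873856 = 0.375426
  M+6: 0.4950×0.23193856 + 0.3025×0.49932288 = 0.265855
  M+8: 0.3025×0.23193856 = 0.070161
Scale to base peak (0.375426) = 100: 14.5 : 62.4 : 100.0 : 70.8 : 18.7

14.5 : 62.4 : 100.0 : 70.8 : 18.7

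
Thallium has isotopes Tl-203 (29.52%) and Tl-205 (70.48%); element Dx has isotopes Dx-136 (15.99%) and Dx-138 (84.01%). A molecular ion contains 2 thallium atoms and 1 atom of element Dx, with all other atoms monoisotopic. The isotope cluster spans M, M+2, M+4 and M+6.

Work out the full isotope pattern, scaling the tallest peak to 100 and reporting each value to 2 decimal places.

3.25 : 32.57 : 100.00 : 97.27

Thallium pattern (n=2): 0.08714304 : 0.41611392 : 0.49674304
Element Dx pattern (n=1): 0.1599 : 0.8401
Convolve the two distributions (both contribute in 2-u steps):
  M: 0.08714304×0.1599 = 0.013934
  M+2: 0.08714304×0.8401 + 0.41611392×0.1599 = 0.139745
  M+4: 0.41611392×0.8401 + 0.49674304×0.1599 = 0.429007
  M+6: 0.49674304×0.8401 = 0.417314
Scale to base peak (0.429007) = 100: 3.25 : 32.57 : 100.00 : 97.27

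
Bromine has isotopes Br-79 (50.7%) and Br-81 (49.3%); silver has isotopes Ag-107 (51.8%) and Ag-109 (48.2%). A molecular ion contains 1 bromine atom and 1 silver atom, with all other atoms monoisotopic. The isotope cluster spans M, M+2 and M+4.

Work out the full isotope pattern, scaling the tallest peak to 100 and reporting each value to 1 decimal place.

Bromine pattern (n=1): 0.5070 : 0.4930
Silver pattern (n=1): 0.5180 : 0.4820
Convolve the two distributions (both contribute in 2-u steps):
  M: 0.5070×0.5180 = 0.262626
  M+2: 0.5070×0.4820 + 0.4930×0.5180 = 0.499748
  M+4: 0.4930×0.4820 = 0.237626
Scale to base peak (0.499748) = 100: 52.6 : 100.0 : 47.5

52.6 : 100.0 : 47.5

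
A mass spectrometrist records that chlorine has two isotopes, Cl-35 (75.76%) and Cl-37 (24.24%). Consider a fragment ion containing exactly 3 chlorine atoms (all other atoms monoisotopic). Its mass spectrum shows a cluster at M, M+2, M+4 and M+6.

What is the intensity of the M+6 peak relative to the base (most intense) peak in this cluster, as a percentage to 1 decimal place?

3.3%

Term probabilities: M 0.4348, M+2 0.4174, M+4 0.1335, M+6 0.0142. Base peak = M.
P(M) = C(3,0) × 0.7576^3 × 0.2424^0 = 1 × 0.4348304 × 1.0000 = 0.434830 (base)
P(M+6) = C(3,3) × 0.7576^0 × 0.2424^3 = 1 × 1.0000 × 0.01424288 = 0.014243
Relative intensity = 0.014243 / 0.434830 × 100 = 3.3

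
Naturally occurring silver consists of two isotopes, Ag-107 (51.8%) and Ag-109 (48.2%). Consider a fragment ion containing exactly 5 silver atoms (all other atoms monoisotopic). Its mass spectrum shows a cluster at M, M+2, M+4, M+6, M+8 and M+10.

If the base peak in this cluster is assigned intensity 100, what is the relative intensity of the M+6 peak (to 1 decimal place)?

Binomial terms of (0.518 + 0.482)^5: M 0.0373, M+2 0.1735, M+4 0.3229, M+6 0.3005, M+8 0.1398, M+10 0.0260 → M+4 is the base peak.
P(M+4) = C(5,2) × 0.518^3 × 0.482^2 = 10 × 0.13899183 × 0.232324 = 0.322911 (base)
P(M+6) = C(5,3) × 0.518^2 × 0.482^3 = 10 × 0.268324 × 0.11198017 = 0.300470
Relative intensity = 0.300470 / 0.322911 × 100 = 93.1

93.1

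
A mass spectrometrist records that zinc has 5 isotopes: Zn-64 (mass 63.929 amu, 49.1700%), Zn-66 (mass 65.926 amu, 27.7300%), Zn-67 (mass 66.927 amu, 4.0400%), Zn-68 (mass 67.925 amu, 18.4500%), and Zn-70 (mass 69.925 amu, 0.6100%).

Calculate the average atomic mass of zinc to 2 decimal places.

Average mass = Σ (abundance × isotope mass) = 0.491700 × 63.929 + 0.277300 × 65.926 + 0.040400 × 66.927 + 0.184500 × 67.925 + 0.006100 × 69.925
= 31.4339 + 18.2813 + 2.7039 + 12.5322 + 0.4265 = 65.3778 amu

65.38 amu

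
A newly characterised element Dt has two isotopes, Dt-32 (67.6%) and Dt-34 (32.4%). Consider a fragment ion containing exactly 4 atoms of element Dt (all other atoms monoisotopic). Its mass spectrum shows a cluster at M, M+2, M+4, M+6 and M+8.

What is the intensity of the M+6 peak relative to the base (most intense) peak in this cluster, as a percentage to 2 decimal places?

22.97%

Term probabilities: M 0.2088, M+2 0.4004, M+4 0.2878, M+6 0.0920, M+8 0.0110. Base peak = M+2.
P(M+2) = C(4,1) × 0.676^3 × 0.324^1 = 4 × 0.30891578 × 0.3240 = 0.400355 (base)
P(M+6) = C(4,3) × 0.676^1 × 0.324^3 = 4 × 0.6760 × 0.03401222 = 0.091969
Relative intensity = 0.091969 / 0.400355 × 100 = 22.97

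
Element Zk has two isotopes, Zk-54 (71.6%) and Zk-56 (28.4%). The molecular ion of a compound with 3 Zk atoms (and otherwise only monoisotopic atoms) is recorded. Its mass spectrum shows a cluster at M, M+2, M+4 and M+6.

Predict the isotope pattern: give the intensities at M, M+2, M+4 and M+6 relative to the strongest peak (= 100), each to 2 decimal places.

84.04 : 100.00 : 39.66 : 5.24

Each Zk atom is independently Zk-54 (p = 0.716) or Zk-56 (q = 0.284); the cluster is the binomial expansion (p + q)^3.
P(M) = 0.716^3 = 0.367062
P(M+2) = 3 × 0.716^2 × 0.284^1 = 0.436783
P(M+4) = 3 × 0.716^1 × 0.284^2 = 0.173249
P(M+6) = 0.284^3 = 0.022906
The M+2 peak is largest (0.436783); scaling to 100 gives 84.04 : 100.00 : 39.66 : 5.24.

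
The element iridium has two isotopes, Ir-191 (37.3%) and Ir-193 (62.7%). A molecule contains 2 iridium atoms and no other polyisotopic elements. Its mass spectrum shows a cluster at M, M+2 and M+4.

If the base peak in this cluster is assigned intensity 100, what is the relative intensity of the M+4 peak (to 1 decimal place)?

Term probabilities: M 0.1391, M+2 0.4677, M+4 0.3931. Base peak = M+2.
P(M+2) = C(2,1) × 0.373^1 × 0.627^1 = 2 × 0.3730 × 0.6270 = 0.467742 (base)
P(M+4) = C(2,2) × 0.373^0 × 0.627^2 = 1 × 1.0000 × 0.393129 = 0.393129
Relative intensity = 0.393129 / 0.467742 × 100 = 84.0

84.0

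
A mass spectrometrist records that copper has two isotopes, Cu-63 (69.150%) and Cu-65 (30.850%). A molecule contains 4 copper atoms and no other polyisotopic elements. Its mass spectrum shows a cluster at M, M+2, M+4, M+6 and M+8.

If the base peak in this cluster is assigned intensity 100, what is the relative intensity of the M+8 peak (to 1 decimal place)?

(0.69150 + 0.30850)^4 gives M 0.2286, M+2 0.4080, M+4 0.2731, M+6 0.0812, M+8 0.0091; the largest is M+2.
P(M+2) = C(4,1) × 0.69150^3 × 0.30850^1 = 4 × 0.33065611 × 0.3085 = 0.408030 (base)
P(M+8) = C(4,4) × 0.69150^0 × 0.30850^4 = 1 × 1.0000 × 0.00905776 = 0.009058
Relative intensity = 0.009058 / 0.408030 × 100 = 2.2

2.2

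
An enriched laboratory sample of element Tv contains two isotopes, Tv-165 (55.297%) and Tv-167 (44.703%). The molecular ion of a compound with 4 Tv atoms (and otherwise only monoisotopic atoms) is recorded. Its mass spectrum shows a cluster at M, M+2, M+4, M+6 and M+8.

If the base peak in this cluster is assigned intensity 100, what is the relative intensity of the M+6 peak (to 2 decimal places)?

53.89

Binomial terms of (0.55297 + 0.44703)^4: M 0.0935, M+2 0.3023, M+4 0.3666, M+6 0.1976, M+8 0.0399 → M+4 is the base peak.
P(M+4) = C(4,2) × 0.55297^2 × 0.44703^2 = 6 × 0.30577582 × 0.19983582 = 0.366630 (base)
P(M+6) = C(4,3) × 0.55297^1 × 0.44703^3 = 4 × 0.55297 × 0.08933261 = 0.197593
Relative intensity = 0.197593 / 0.366630 × 100 = 53.89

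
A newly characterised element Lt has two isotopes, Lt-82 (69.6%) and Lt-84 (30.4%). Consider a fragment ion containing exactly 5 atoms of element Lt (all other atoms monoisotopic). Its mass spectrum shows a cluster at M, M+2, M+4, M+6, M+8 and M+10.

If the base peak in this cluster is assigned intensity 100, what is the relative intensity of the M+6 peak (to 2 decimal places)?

38.16

Binomial terms of (0.696 + 0.304)^5: M 0.1633, M+2 0.3567, M+4 0.3116, M+6 0.1361, M+8 0.0297, M+10 0.0026 → M+2 is the base peak.
P(M+2) = C(5,1) × 0.696^4 × 0.304^1 = 5 × 0.23465886 × 0.3040 = 0.356681 (base)
P(M+6) = C(5,3) × 0.696^2 × 0.304^3 = 10 × 0.484416 × 0.02809446 = 0.136094
Relative intensity = 0.136094 / 0.356681 × 100 = 38.16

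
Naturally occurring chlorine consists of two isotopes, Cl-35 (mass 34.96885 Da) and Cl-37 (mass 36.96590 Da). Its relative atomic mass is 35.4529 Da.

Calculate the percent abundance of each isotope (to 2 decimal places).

Cl-35: 75.76%, Cl-37: 24.24%

Writing the weighted mean with unknown fraction x of Cl-35:
34.96885·x + 36.96590·(1 − x) = 35.4529
(34.96885 − 36.96590)·x = 35.4529 − 36.96590
x = -1.51300 / -1.99705 = 0.75762 → 75.76% Cl-35, 24.24% Cl-37.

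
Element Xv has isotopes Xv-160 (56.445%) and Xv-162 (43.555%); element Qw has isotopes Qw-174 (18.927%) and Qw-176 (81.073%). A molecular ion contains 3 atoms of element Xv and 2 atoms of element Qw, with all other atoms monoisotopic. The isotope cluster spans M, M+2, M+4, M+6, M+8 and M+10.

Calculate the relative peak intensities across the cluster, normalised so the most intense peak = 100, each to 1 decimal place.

Element Xv pattern (n=3): 0.17983592 : 0.41630366 : 0.32123493 : 0.08262549
Element Qw pattern (n=2): 0.03582313 : 0.30689373 : 0.65728313
Convolve the two distributions (both contribute in 2-u steps):
  M: 0.17983592×0.03582313 = 0.006442
  M+2: 0.17983592×0.30689373 + 0.41630366×0.03582313 = 0.070104
  M+4: 0.17983592×0.65728313 + 0.41630366×0.30689373 + 0.32123493×0.03582313 = 0.257472
  M+6: 0.41630366×0.65728313 + 0.32123493×0.30689373 + 0.08262549×0.03582313 = 0.375174
  M+8: 0.32123493×0.65728313 + 0.08262549×0.30689373 = 0.236500
  M+10: 0.08262549×0.65728313 = 0.054308
Scale to base peak (0.375174) = 100: 1.7 : 18.7 : 68.6 : 100.0 : 63.0 : 14.5

1.7 : 18.7 : 68.6 : 100.0 : 63.0 : 14.5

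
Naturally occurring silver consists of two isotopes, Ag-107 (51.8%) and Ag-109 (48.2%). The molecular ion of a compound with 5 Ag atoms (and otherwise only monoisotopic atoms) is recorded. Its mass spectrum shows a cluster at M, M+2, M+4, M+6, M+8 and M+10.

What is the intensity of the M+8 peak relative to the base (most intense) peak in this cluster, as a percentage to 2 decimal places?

Term probabilities: M 0.0373, M+2 0.1735, M+4 0.3229, M+6 0.3005, M+8 0.1398, M+10 0.0260. Base peak = M+4.
P(M+4) = C(5,2) × 0.518^3 × 0.482^2 = 10 × 0.13899183 × 0.232324 = 0.322911 (base)
P(M+8) = C(5,4) × 0.518^1 × 0.482^4 = 5 × 0.5180 × 0.05397444 = 0.139794
Relative intensity = 0.139794 / 0.322911 × 100 = 43.29

43.29%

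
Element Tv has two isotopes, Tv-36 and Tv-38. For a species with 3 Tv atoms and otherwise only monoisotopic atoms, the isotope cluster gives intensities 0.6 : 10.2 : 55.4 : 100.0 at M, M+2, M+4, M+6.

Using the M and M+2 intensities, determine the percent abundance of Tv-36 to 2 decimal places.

Let p = fractional abundance of Tv-36. I(M+2)/I(M) = [C(3,1)·p^2·(1−p)] / p^3 = 3·(1−p)/p = 10.2/0.6 = 17.0000
(1−p)/p = 17.0000/3 = 5.6667  ⇒  p = 1/(1 + 5.6667) = 0.1500
Tv-36: 15.00%, Tv-38: 85.00%.

15.00%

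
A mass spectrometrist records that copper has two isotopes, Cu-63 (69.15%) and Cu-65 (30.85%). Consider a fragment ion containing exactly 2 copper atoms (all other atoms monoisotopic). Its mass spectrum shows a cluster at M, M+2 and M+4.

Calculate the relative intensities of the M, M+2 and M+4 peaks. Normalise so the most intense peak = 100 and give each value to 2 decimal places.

100.00 : 89.23 : 19.90

Expanding (0.6915 + 0.3085)^2:
P(M) = 0.6915^2 = 0.478172
P(M+2) = 2 × 0.6915^1 × 0.3085^1 = 0.426656
P(M+4) = 0.3085^2 = 0.095172
The M peak is largest (0.478172); scaling to 100 gives 100.00 : 89.23 : 19.90.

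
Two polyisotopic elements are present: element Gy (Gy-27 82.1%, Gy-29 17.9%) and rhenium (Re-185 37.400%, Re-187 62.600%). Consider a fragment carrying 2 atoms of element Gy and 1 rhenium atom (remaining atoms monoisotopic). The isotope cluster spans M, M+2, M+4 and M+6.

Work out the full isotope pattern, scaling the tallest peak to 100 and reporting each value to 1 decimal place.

Element Gy pattern (n=2): 0.674041 : 0.293918 : 0.032041
Rhenium pattern (n=1): 0.3740 : 0.6260
Convolve the two distributions (both contribute in 2-u steps):
  M: 0.674041×0.3740 = 0.252091
  M+2: 0.674041×0.6260 + 0.293918×0.3740 = 0.531875
  M+4: 0.293918×0.6260 + 0.032041×0.3740 = 0.195976
  M+6: 0.032041×0.6260 = 0.020058
Scale to base peak (0.531875) = 100: 47.4 : 100.0 : 36.8 : 3.8

47.4 : 100.0 : 36.8 : 3.8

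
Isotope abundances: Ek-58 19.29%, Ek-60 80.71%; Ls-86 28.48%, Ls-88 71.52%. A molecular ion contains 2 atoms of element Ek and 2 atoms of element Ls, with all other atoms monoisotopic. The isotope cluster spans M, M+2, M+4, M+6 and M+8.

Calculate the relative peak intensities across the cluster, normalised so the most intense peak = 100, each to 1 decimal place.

0.7 : 9.5 : 46.8 : 100.0 : 78.5

Element Ek pattern (n=2): 0.03721041 : 0.31137918 : 0.65141041
Element Ls pattern (n=2): 0.08111104 : 0.40737792 : 0.51151104
Convolve the two distributions (both contribute in 2-u steps):
  M: 0.03721041×0.08111104 = 0.003018
  M+2: 0.03721041×0.40737792 + 0.31137918×0.08111104 = 0.040415
  M+4: 0.03721041×0.51151104 + 0.31137918×0.40737792 + 0.65141041×0.08111104 = 0.198719
  M+6: 0.31137918×0.51151104 + 0.65141041×0.40737792 = 0.424644
  M+8: 0.65141041×0.51151104 = 0.333204
Scale to base peak (0.424644) = 100: 0.7 : 9.5 : 46.8 : 100.0 : 78.5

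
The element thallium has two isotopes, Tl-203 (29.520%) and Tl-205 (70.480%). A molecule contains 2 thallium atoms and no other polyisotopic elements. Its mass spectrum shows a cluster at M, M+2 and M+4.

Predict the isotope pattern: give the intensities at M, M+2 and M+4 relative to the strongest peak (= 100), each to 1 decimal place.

Expanding (0.29520 + 0.70480)^2:
P(M) = 0.29520^2 = 0.087143
P(M+2) = 2 × 0.29520^1 × 0.70480^1 = 0.416114
P(M+4) = 0.70480^2 = 0.496743
The M+4 peak is largest (0.496743); scaling to 100 gives 17.5 : 83.8 : 100.0.

17.5 : 83.8 : 100.0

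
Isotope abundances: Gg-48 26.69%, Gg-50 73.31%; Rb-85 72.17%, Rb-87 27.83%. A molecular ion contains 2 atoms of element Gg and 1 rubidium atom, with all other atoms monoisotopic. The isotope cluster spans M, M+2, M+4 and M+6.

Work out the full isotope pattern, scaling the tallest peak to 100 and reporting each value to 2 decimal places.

Element Gg pattern (n=2): 0.07123561 : 0.39132878 : 0.53743561
Rubidium pattern (n=1): 0.7217 : 0.2783
Convolve the two distributions (both contribute in 2-u steps):
  M: 0.07123561×0.7217 = 0.051411
  M+2: 0.07123561×0.2783 + 0.39132878×0.7217 = 0.302247
  M+4: 0.39132878×0.2783 + 0.53743561×0.7217 = 0.496774
  M+6: 0.53743561×0.2783 = 0.149568
Scale to base peak (0.496774) = 100: 10.35 : 60.84 : 100.00 : 30.11

10.35 : 60.84 : 100.00 : 30.11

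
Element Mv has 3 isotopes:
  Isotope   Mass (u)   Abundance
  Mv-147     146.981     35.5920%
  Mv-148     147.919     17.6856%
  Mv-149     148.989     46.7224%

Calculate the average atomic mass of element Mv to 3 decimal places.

The abundance-weighted mean is 0.355920 × 146.981 + 0.176856 × 147.919 + 0.467224 × 148.989
= 52.3135 + 26.1604 + 69.6112 = 148.0851 u

148.085 u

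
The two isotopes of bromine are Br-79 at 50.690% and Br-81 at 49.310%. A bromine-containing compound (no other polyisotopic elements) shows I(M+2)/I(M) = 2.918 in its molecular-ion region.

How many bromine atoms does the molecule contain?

3

For n independent Br atoms, I(M+2)/I(M) = n · (abundance Br-81) / (abundance Br-79) = n · 0.49310/0.50690.
n = 2.918 × 0.50690/0.49310 = 3.00 ≈ 3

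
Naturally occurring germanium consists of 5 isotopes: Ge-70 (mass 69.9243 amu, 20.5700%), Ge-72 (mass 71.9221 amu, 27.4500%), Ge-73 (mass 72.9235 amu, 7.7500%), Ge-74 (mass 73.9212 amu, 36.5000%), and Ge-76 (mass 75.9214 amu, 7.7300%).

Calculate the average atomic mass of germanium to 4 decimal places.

72.6276 amu

Weight each isotope mass by its fractional abundance: 0.205700 × 69.9243 + 0.274500 × 71.9221 + 0.077500 × 72.9235 + 0.365000 × 73.9212 + 0.077300 × 75.9214
= 14.38343 + 19.74262 + 5.65157 + 26.98124 + 5.86872 = 72.62758 amu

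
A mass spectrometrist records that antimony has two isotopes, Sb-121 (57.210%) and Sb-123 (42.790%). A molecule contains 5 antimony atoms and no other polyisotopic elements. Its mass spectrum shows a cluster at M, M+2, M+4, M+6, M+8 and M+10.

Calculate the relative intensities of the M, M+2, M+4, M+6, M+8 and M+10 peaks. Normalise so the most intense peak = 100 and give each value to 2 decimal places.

The 5 Sb atoms are independent, so intensities follow the terms of (0.57210 + 0.42790)^5.
P(M) = 0.57210^5 = 0.061286
P(M+2) = 5 × 0.57210^4 × 0.42790^1 = 0.229192
P(M+4) = 10 × 0.57210^3 × 0.42790^2 = 0.342847
P(M+6) = 10 × 0.57210^2 × 0.42790^3 = 0.256431
P(M+8) = 5 × 0.57210^1 × 0.42790^4 = 0.095898
P(M+10) = 0.42790^5 = 0.014345
The M+4 peak is largest (0.342847); scaling to 100 gives 17.88 : 66.85 : 100.00 : 74.79 : 27.97 : 4.18.

17.88 : 66.85 : 100.00 : 74.79 : 27.97 : 4.18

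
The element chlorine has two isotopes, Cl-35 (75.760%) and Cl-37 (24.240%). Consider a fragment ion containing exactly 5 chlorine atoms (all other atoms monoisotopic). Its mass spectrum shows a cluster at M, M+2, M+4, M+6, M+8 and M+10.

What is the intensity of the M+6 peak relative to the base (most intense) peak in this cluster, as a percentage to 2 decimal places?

Binomial terms of (0.75760 + 0.24240)^5: M 0.2496, M+2 0.3993, M+4 0.2555, M+6 0.0817, M+8 0.0131, M+10 0.0008 → M+2 is the base peak.
P(M+2) = C(5,1) × 0.75760^4 × 0.24240^1 = 5 × 0.32942751 × 0.2424 = 0.399266 (base)
P(M+6) = C(5,3) × 0.75760^2 × 0.24240^3 = 10 × 0.57395776 × 0.01424288 = 0.081748
Relative intensity = 0.081748 / 0.399266 × 100 = 20.47

20.47%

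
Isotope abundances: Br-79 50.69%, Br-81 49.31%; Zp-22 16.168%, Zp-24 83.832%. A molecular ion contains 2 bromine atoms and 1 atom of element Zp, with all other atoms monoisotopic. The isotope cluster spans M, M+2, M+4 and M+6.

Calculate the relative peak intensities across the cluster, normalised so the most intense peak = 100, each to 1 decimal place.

9.1 : 64.6 : 100.0 : 44.5

Bromine pattern (n=2): 0.25694761 : 0.49990478 : 0.24314761
Element Zp pattern (n=1): 0.16168 : 0.83832
Convolve the two distributions (both contribute in 2-u steps):
  M: 0.25694761×0.16168 = 0.041543
  M+2: 0.25694761×0.83832 + 0.49990478×0.16168 = 0.296229
  M+4: 0.49990478×0.83832 + 0.24314761×0.16168 = 0.458392
  M+6: 0.24314761×0.83832 = 0.203836
Scale to base peak (0.458392) = 100: 9.1 : 64.6 : 100.0 : 44.5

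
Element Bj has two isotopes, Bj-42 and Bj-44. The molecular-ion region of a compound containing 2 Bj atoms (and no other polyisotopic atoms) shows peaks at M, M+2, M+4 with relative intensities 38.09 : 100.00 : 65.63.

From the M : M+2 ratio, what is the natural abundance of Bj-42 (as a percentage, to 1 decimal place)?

Let p = fractional abundance of Bj-42. I(M+2)/I(M) = [C(2,1)·p^1·(1−p)] / p^2 = 2·(1−p)/p = 100.00/38.09 = 2.6254
(1−p)/p = 2.6254/2 = 1.3127  ⇒  p = 1/(1 + 1.3127) = 0.4324
Bj-42: 43.2%, Bj-44: 56.8%.

43.2%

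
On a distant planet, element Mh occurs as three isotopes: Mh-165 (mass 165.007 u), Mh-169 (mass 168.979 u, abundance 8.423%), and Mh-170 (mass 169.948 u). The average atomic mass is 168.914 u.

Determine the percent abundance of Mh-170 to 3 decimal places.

72.302%

Let x and y be the fractions of Mh-165 and Mh-170. Then x + y = 1 − 0.08423 = 0.91577 and 165.007x + 169.948y = 168.914 − 0.08423×168.979 = 154.68089883.
Substituting: 165.007x + 169.948(0.91577 − x) = 154.68089883
(165.007 − 169.948)x = -0.95238113  ⇒  x = 0.19275, y = 0.72302
Mh-165: 19.275%, Mh-170: 72.302%.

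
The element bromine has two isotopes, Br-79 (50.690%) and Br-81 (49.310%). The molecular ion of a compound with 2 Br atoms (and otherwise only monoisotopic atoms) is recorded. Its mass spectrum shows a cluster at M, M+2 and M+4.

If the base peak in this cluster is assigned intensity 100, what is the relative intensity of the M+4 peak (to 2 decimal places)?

(0.50690 + 0.49310)^2 gives M 0.2569, M+2 0.4999, M+4 0.2431; the largest is M+2.
P(M+2) = C(2,1) × 0.50690^1 × 0.49310^1 = 2 × 0.5069 × 0.4931 = 0.499905 (base)
P(M+4) = C(2,2) × 0.50690^0 × 0.49310^2 = 1 × 1.0000 × 0.24314761 = 0.243148
Relative intensity = 0.243148 / 0.499905 × 100 = 48.64

48.64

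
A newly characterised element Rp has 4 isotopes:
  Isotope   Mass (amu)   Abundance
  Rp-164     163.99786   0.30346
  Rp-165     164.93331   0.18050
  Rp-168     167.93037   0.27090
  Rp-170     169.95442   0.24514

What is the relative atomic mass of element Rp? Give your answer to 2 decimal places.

166.69 amu

Average mass = Σ (abundance × isotope mass) = 0.30346 × 163.99786 + 0.18050 × 164.93331 + 0.27090 × 167.93037 + 0.24514 × 169.95442
= 49.766791 + 29.770462 + 45.492337 + 41.662627 = 166.692217 amu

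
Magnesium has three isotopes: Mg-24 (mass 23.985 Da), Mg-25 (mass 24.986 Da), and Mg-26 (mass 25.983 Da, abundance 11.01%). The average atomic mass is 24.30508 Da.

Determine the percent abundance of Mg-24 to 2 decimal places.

78.99%

Let x and y be the fractions of Mg-24 and Mg-25. Then x + y = 1 − 0.1101 = 0.8899 and 23.985x + 24.986y = 24.30508 − 0.1101×25.983 = 21.4443517.
Substituting: 23.985x + 24.986(0.8899 − x) = 21.4443517
(23.985 − 24.986)x = -0.7906897  ⇒  x = 0.78990, y = 0.10000
Mg-24: 78.99%, Mg-25: 10.00%.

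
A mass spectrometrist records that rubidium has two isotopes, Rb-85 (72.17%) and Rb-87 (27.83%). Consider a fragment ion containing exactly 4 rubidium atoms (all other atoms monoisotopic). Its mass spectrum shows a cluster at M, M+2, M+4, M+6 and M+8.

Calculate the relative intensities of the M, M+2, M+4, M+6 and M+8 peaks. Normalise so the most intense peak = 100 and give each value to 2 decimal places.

The 4 Rb atoms are independent, so intensities follow the terms of (0.7217 + 0.2783)^4.
P(M) = 0.7217^4 = 0.271286
P(M+2) = 4 × 0.7217^3 × 0.2783^1 = 0.418450
P(M+4) = 6 × 0.7217^2 × 0.2783^2 = 0.242042
P(M+6) = 4 × 0.7217^1 × 0.2783^3 = 0.062224
P(M+8) = 0.2783^4 = 0.005999
The M+2 peak is largest (0.418450); scaling to 100 gives 64.83 : 100.00 : 57.84 : 14.87 : 1.43.

64.83 : 100.00 : 57.84 : 14.87 : 1.43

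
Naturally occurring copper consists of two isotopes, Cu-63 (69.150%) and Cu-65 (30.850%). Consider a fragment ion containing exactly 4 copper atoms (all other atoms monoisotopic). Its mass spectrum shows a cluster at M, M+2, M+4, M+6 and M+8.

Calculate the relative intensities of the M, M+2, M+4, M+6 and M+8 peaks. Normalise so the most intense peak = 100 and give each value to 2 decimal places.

56.04 : 100.00 : 66.92 : 19.90 : 2.22

The 4 Cu atoms are independent, so intensities follow the terms of (0.69150 + 0.30850)^4.
P(M) = 0.69150^4 = 0.228649
P(M+2) = 4 × 0.69150^3 × 0.30850^1 = 0.408030
P(M+4) = 6 × 0.69150^2 × 0.30850^2 = 0.273052
P(M+6) = 4 × 0.69150^1 × 0.30850^3 = 0.081212
P(M+8) = 0.30850^4 = 0.009058
The M+2 peak is largest (0.408030); scaling to 100 gives 56.04 : 100.00 : 66.92 : 19.90 : 2.22.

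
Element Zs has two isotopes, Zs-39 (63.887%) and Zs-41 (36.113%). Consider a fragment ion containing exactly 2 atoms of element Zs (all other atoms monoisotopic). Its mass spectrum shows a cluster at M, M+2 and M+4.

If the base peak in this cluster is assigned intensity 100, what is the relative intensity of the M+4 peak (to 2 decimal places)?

Binomial terms of (0.63887 + 0.36113)^2: M 0.4082, M+2 0.4614, M+4 0.1304 → M+2 is the base peak.
P(M+2) = C(2,1) × 0.63887^1 × 0.36113^1 = 2 × 0.63887 × 0.36113 = 0.461430 (base)
P(M+4) = C(2,2) × 0.63887^0 × 0.36113^2 = 1 × 1.0000 × 0.13041488 = 0.130415
Relative intensity = 0.130415 / 0.461430 × 100 = 28.26

28.26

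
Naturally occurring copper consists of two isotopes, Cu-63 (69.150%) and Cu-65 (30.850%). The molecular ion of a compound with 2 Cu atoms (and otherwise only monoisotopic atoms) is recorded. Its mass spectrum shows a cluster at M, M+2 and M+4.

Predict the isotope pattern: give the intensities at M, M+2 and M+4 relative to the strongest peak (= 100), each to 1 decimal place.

The 2 Cu atoms are independent, so intensities follow the terms of (0.69150 + 0.30850)^2.
P(M) = 0.69150^2 = 0.478172
P(M+2) = 2 × 0.69150^1 × 0.30850^1 = 0.426656
P(M+4) = 0.30850^2 = 0.095172
The M peak is largest (0.478172); scaling to 100 gives 100.0 : 89.2 : 19.9.

100.0 : 89.2 : 19.9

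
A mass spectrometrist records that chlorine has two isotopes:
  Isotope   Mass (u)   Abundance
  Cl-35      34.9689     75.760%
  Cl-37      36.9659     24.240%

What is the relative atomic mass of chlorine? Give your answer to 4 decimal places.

35.4530 u

Ar = Σ fᵢ·mᵢ = 0.75760 × 34.9689 + 0.24240 × 36.9659
= 26.49244 + 8.96053 = 35.45297 u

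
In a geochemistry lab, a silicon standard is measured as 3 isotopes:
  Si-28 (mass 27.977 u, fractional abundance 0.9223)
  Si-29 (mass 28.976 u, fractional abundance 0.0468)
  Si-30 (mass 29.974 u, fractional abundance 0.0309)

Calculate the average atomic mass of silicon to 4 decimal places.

28.0855 u

Average mass = Σ (abundance × isotope mass) = 0.9223 × 27.977 + 0.0468 × 28.976 + 0.0309 × 29.974
= 25.80319 + 1.35608 + 0.92620 = 28.08547 u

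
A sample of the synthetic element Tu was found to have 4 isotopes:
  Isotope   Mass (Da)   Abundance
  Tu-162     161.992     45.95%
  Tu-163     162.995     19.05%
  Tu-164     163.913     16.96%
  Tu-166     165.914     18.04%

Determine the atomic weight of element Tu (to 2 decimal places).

163.22 Da

Average mass = Σ (abundance × isotope mass) = 0.4595 × 161.992 + 0.1905 × 162.995 + 0.1696 × 163.913 + 0.1804 × 165.914
= 74.4353 + 31.0505 + 27.7996 + 29.9309 = 163.2163 Da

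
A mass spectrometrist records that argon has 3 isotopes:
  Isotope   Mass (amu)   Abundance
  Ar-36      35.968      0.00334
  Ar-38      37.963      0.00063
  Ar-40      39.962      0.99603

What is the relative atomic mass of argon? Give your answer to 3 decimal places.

The abundance-weighted mean is 0.00334 × 35.968 + 0.00063 × 37.963 + 0.99603 × 39.962
= 0.1201 + 0.0239 + 39.8034 = 39.9474 amu

39.947 amu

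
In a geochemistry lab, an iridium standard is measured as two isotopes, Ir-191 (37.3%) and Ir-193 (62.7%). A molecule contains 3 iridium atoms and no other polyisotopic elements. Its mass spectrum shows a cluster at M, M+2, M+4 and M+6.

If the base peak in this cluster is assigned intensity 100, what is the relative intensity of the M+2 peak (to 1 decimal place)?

Binomial terms of (0.373 + 0.627)^3: M 0.0519, M+2 0.2617, M+4 0.4399, M+6 0.2465 → M+4 is the base peak.
P(M+4) = C(3,2) × 0.373^1 × 0.627^2 = 3 × 0.3730 × 0.393129 = 0.439911 (base)
P(M+2) = C(3,1) × 0.373^2 × 0.627^1 = 3 × 0.139129 × 0.6270 = 0.261702
Relative intensity = 0.261702 / 0.439911 × 100 = 59.5

59.5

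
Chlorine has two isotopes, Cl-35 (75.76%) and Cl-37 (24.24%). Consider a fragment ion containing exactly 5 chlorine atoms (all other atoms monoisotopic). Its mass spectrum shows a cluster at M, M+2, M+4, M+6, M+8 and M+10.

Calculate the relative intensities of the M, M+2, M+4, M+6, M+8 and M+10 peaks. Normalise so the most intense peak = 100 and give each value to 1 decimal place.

The 5 Cl atoms are independent, so intensities follow the terms of (0.7576 + 0.2424)^5.
P(M) = 0.7576^5 = 0.249574
P(M+2) = 5 × 0.7576^4 × 0.2424^1 = 0.399266
P(M+4) = 10 × 0.7576^3 × 0.2424^2 = 0.255497
P(M+6) = 10 × 0.7576^2 × 0.2424^3 = 0.081748
P(M+8) = 5 × 0.7576^1 × 0.2424^4 = 0.013078
P(M+10) = 0.2424^5 = 0.000837
The M+2 peak is largest (0.399266); scaling to 100 gives 62.5 : 100.0 : 64.0 : 20.5 : 3.3 : 0.2.

62.5 : 100.0 : 64.0 : 20.5 : 3.3 : 0.2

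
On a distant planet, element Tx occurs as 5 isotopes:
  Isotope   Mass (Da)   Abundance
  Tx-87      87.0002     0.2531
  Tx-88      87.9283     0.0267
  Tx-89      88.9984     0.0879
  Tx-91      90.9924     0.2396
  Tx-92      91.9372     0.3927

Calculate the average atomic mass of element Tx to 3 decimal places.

Ar = Σ fᵢ·mᵢ = 0.2531 × 87.0002 + 0.0267 × 87.9283 + 0.0879 × 88.9984 + 0.2396 × 90.9924 + 0.3927 × 91.9372
= 22.01975 + 2.34769 + 7.82296 + 21.80178 + 36.10374 = 90.09592 Da

90.096 Da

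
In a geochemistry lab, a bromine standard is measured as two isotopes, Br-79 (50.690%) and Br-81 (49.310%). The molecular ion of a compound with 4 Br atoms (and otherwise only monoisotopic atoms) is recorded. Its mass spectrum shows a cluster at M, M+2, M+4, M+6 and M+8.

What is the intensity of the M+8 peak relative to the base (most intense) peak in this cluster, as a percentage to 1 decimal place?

Term probabilities: M 0.0660, M+2 0.2569, M+4 0.3749, M+6 0.2431, M+8 0.0591. Base peak = M+4.
P(M+4) = C(4,2) × 0.50690^2 × 0.49310^2 = 6 × 0.25694761 × 0.24314761 = 0.374857 (base)
P(M+8) = C(4,4) × 0.50690^0 × 0.49310^4 = 1 × 1.0000 × 0.05912076 = 0.059121
Relative intensity = 0.059121 / 0.374857 × 100 = 15.8

15.8%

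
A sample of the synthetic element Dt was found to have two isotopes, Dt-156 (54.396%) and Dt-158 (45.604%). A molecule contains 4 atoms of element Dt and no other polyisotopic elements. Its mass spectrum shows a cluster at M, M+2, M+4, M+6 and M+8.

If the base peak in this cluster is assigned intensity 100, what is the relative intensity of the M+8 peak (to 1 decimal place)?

11.7

Term probabilities: M 0.0876, M+2 0.2936, M+4 0.3692, M+6 0.2064, M+8 0.0433. Base peak = M+4.
P(M+4) = C(4,2) × 0.54396^2 × 0.45604^2 = 6 × 0.29589248 × 0.20797248 = 0.369225 (base)
P(M+8) = C(4,4) × 0.54396^0 × 0.45604^4 = 1 × 1.0000 × 0.04325255 = 0.043253
Relative intensity = 0.043253 / 0.369225 × 100 = 11.7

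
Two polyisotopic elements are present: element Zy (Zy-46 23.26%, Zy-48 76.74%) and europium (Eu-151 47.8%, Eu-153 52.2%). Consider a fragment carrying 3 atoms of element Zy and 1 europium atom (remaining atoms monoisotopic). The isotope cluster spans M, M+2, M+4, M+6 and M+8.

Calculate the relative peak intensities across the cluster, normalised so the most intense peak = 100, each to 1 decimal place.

1.4 : 15.4 : 60.7 : 100.0 : 54.8

Element Zy pattern (n=3): 0.0125843 : 0.12455537 : 0.41093635 : 0.45192398
Europium pattern (n=1): 0.4780 : 0.5220
Convolve the two distributions (both contribute in 2-u steps):
  M: 0.0125843×0.4780 = 0.006015
  M+2: 0.0125843×0.5220 + 0.12455537×0.4780 = 0.066106
  M+4: 0.12455537×0.5220 + 0.41093635×0.4780 = 0.261445
  M+6: 0.41093635×0.5220 + 0.45192398×0.4780 = 0.430528
  M+8: 0.45192398×0.5220 = 0.235904
Scale to base peak (0.430528) = 100: 1.4 : 15.4 : 60.7 : 100.0 : 54.8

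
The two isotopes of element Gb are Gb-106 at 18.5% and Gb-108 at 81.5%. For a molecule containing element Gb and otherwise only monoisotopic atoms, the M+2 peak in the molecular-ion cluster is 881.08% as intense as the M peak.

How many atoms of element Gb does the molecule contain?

2

The M+2/M ratio from n Gb atoms is n · q/p = n · 0.815/0.185.
n = 8.8108 × 0.185/0.815 = 2.00 ≈ 2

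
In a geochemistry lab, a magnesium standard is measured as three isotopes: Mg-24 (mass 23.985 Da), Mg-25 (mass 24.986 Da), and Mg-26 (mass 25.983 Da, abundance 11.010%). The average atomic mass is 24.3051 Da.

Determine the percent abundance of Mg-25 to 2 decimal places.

Let x and y be the fractions of Mg-24 and Mg-25. Then x + y = 1 − 0.11010 = 0.88990 and 23.985x + 24.986y = 24.3051 − 0.11010×25.983 = 21.4443717.
Substituting: 23.985x + 24.986(0.88990 − x) = 21.4443717
(23.985 − 24.986)x = -0.7906697  ⇒  x = 0.78988, y = 0.10002
Mg-24: 78.99%, Mg-25: 10.00%.

10.00%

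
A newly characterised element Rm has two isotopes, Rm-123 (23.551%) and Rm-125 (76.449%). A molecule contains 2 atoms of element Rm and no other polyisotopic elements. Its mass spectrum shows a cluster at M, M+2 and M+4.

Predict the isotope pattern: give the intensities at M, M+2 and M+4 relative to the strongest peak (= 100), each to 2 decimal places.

9.49 : 61.61 : 100.00

The 2 Rm atoms are independent, so intensities follow the terms of (0.23551 + 0.76449)^2.
P(M) = 0.23551^2 = 0.055465
P(M+2) = 2 × 0.23551^1 × 0.76449^1 = 0.360090
P(M+4) = 0.76449^2 = 0.584445
The M+4 peak is largest (0.584445); scaling to 100 gives 9.49 : 61.61 : 100.00.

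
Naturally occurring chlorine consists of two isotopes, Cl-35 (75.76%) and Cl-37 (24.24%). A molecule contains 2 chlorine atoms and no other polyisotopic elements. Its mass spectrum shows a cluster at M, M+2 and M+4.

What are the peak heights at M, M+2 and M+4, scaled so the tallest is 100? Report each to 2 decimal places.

100.00 : 63.99 : 10.24

The 2 Cl atoms are independent, so intensities follow the terms of (0.7576 + 0.2424)^2.
P(M) = 0.7576^2 = 0.573958
P(M+2) = 2 × 0.7576^1 × 0.2424^1 = 0.367284
P(M+4) = 0.2424^2 = 0.058758
The M peak is largest (0.573958); scaling to 100 gives 100.00 : 63.99 : 10.24.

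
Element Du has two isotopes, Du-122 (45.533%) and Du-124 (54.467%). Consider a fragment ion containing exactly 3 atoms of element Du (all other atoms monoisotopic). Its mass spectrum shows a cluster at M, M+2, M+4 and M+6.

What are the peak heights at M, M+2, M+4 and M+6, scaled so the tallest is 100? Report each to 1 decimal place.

The 3 Du atoms are independent, so intensities follow the terms of (0.45533 + 0.54467)^3.
P(M) = 0.45533^3 = 0.094401
P(M+2) = 3 × 0.45533^2 × 0.54467^1 = 0.338772
P(M+4) = 3 × 0.45533^1 × 0.54467^2 = 0.405242
P(M+6) = 0.54467^3 = 0.161585
The M+4 peak is largest (0.405242); scaling to 100 gives 23.3 : 83.6 : 100.0 : 39.9.

23.3 : 83.6 : 100.0 : 39.9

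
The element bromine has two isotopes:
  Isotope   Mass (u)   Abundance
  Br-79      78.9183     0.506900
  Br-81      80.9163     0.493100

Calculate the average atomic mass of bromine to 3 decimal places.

Weight each isotope mass by its fractional abundance: 0.506900 × 78.9183 + 0.493100 × 80.9163
= 40.00369 + 39.89983 = 79.90352 u

79.904 u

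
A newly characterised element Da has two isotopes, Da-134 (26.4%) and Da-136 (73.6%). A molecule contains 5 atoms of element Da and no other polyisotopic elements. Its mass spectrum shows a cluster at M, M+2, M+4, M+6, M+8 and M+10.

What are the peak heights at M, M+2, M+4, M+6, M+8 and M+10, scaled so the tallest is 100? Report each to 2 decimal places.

0.33 : 4.62 : 25.73 : 71.74 : 100.00 : 55.76

Each Da atom is independently Da-134 (p = 0.264) or Da-136 (q = 0.736); the cluster is the binomial expansion (p + q)^5.
P(M) = 0.264^5 = 0.001282
P(M+2) = 5 × 0.264^4 × 0.736^1 = 0.017876
P(M+4) = 10 × 0.264^3 × 0.736^2 = 0.099671
P(M+6) = 10 × 0.264^2 × 0.736^3 = 0.277870
P(M+8) = 5 × 0.264^1 × 0.736^4 = 0.387334
P(M+10) = 0.736^5 = 0.215968
The M+8 peak is largest (0.387334); scaling to 100 gives 0.33 : 4.62 : 25.73 : 71.74 : 100.00 : 55.76.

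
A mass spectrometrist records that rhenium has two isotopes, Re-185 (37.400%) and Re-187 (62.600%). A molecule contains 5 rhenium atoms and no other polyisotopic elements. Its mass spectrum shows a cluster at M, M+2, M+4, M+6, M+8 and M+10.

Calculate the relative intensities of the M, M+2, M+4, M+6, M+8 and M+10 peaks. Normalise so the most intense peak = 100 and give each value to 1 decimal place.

2.1 : 17.8 : 59.7 : 100.0 : 83.7 : 28.0

Expanding (0.37400 + 0.62600)^5:
P(M) = 0.37400^5 = 0.007317
P(M+2) = 5 × 0.37400^4 × 0.62600^1 = 0.061239
P(M+4) = 10 × 0.37400^3 × 0.62600^2 = 0.205005
P(M+6) = 10 × 0.37400^2 × 0.62600^3 = 0.343136
P(M+8) = 5 × 0.37400^1 × 0.62600^4 = 0.287170
P(M+10) = 0.62600^5 = 0.096133
The M+6 peak is largest (0.343136); scaling to 100 gives 2.1 : 17.8 : 59.7 : 100.0 : 83.7 : 28.0.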